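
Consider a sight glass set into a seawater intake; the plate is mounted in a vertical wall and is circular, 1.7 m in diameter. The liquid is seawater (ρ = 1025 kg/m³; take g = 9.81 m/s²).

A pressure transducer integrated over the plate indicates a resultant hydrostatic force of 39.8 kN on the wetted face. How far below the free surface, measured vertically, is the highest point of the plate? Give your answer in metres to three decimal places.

γ = ρg = 1025 × 9.81 / 1000 = 10.05525 kN/m³.
A = π(0.85)² = 2.2698 m².
From F = γ·h_c·A, the centroid depth is h_c = 39.8/(10.05525 × 2.2698) = 1.74382 m.
The centroid is at the centre, 0.85 m below the top of the plate, so the highest point sits at h_top = 1.74382 − 0.85 = 0.89382 m below the surface.

d_top ≈ 0.894 m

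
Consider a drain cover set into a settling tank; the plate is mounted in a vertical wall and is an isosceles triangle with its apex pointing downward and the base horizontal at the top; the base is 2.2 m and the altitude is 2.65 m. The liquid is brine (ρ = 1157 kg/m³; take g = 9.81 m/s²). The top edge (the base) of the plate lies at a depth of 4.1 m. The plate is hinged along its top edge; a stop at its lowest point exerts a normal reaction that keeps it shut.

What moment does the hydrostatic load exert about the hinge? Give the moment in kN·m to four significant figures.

γ = ρg = 1157 × 9.81 / 1000 = 11.35017 kN/m³.
With the apex down, the centroid sits h/3 = 2.65/3 = 0.883333 m below the base (the top edge), so the centroid depth is h_c = 4.1 + 0.883333 = 4.98333 m.
A = ½ × 2.2 × 2.65 = 2.915 m².
Resultant F = γ·h_c·A = 11.35017 × 4.98333 × 2.915 = 164.877 kN.
I_c = b·h³/36 = 2.2 × 2.65³/36 = 1.13725 m⁴.
Centre of pressure: y_p = y_c + I_c/(y_c·A) = 4.98333 + 1.13725/(4.98333 × 2.915) = 4.98333 + 0.0782885 = 5.06162 m along the plane.
The resultant acts 0.883333 + 0.0782885 = 0.961622 m (along the plate) below the hinge at the top edge, so the moment about the hinge is M = F × 0.961622 = 164.877 × 0.961622 = 158.549 kN·m.

M ≈ 158.5 kN·m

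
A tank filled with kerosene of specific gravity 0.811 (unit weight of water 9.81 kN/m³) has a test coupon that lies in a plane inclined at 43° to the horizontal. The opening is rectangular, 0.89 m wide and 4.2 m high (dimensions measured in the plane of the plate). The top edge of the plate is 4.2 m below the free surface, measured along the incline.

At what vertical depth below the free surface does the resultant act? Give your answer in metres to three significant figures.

h_p = 4.46 m

γ = 0.811 × 9.81 = 7.95591 kN/m³.
Let θ = 43° be the plate's angle to the horizontal; measure y along the incline from where the plane meets the free surface. Vertical depth h = y·sinθ with sinθ = 0.681998.
The centroid lies 4.2/2 = 2.1 m below the top edge, so y_c = 4.2 + 2.1 = 6.3 m and h_c = 6.3 × 0.681998 = 4.29659 m.
A = 0.89 × 4.2 = 3.738 m².
Resultant F = γ·h_c·A = 7.95591 × 4.29659 × 3.738 = 127.777 kN.
I_c = b·h³/12 = 0.89 × 4.2³/12 = 5.49486 m⁴.
Centre of pressure: y_p = y_c + I_c/(y_c·A) = 6.3 + 5.49486/(6.3 × 3.738) = 6.3 + 0.233333 = 6.53333 m along the plane.
Vertically, h_p = y_p·sinθ = 6.53333 × 0.681998 = 4.45572 m.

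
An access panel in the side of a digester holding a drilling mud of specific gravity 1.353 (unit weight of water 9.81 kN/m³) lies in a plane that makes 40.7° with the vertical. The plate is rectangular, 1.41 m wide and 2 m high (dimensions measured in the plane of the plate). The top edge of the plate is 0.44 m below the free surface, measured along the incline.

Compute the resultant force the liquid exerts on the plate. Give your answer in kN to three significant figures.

γ = 1.353 × 9.81 = 13.27293 kN/m³.
The plate makes 40.7° with the vertical, i.e. θ = 90° − 40.7° = 49.3° to the horizontal. Measuring y along the incline from the free-surface line, vertical depth h = y·sinθ with sinθ = 0.758134.
The centroid lies 2/2 = 1 m below the top edge, so y_c = 0.44 + 1 = 1.44 m and h_c = 1.44 × 0.758134 = 1.09171 m.
A = 1.41 × 2 = 2.82 m².
Resultant F = γ·h_c·A = 13.27293 × 1.09171 × 2.82 = 40.8623 kN.

F ≈ 40.9 kN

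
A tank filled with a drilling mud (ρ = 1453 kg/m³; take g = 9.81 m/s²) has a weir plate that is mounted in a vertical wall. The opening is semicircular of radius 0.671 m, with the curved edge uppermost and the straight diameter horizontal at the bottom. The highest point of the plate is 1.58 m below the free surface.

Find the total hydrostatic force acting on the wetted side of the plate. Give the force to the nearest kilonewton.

γ = ρg = 1453 × 9.81 / 1000 = 14.25393 kN/m³.
The centroid lies 4r/(3π) = 0.284781 m above the diameter, so r − 4r/(3π) = 0.671 − 0.284781 = 0.386219 m below the topmost point, so the centroid depth is h_c = 1.58 + 0.386219 = 1.96622 m.
A = πr²/2 = π × 0.671²/2 = 0.707237 m².
Resultant F = γ·h_c·A = 14.25393 × 1.96622 × 0.707237 = 19.8213 kN.

F ≈ 20 kN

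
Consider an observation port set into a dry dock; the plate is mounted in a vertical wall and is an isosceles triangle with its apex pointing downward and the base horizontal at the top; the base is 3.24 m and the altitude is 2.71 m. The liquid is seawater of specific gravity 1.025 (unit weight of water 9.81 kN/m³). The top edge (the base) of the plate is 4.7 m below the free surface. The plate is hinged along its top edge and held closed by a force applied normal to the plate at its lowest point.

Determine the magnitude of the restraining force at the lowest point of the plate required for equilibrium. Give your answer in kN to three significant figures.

γ = 1.025 × 9.81 = 10.05525 kN/m³.
With the apex down, the centroid sits h/3 = 2.71/3 = 0.903333 m below the base (the top edge), so the centroid depth is h_c = 4.7 + 0.903333 = 5.60333 m.
A = ½ × 3.24 × 2.71 = 4.3902 m².
Resultant F = γ·h_c·A = 10.05525 × 5.60333 × 4.3902 = 247.357 kN.
I_c = b·h³/36 = 3.24 × 2.71³/36 = 1.79123 m⁴.
Centre of pressure: y_p = y_c + I_c/(y_c·A) = 5.60333 + 1.79123/(5.60333 × 4.3902) = 5.60333 + 0.072815 = 5.67614 m along the plane.
The resultant acts 0.903333 + 0.072815 = 0.976148 m (along the plate) below the hinge at the top edge, so the moment about the hinge is M = F × 0.976148 = 247.357 × 0.976148 = 241.457 kN·m.
A normal force at the bottom, 2.71 m from the hinge, must supply this moment: P = 241.457/2.71 = 89.0985 kN.

P ≈ 89.1 kN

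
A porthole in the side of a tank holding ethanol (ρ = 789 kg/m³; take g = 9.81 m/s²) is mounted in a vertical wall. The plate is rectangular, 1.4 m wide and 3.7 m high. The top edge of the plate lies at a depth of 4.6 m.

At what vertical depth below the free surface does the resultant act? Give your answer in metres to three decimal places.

γ = ρg = 789 × 9.81 / 1000 = 7.74009 kN/m³.
The centroid lies 3.7/2 = 1.85 m below the top edge, so the centroid depth is h_c = 4.6 + 1.85 = 6.45 m.
A = 1.4 × 3.7 = 5.18 m².
Resultant F = γ·h_c·A = 7.74009 × 6.45 × 5.18 = 258.604 kN.
I_c = b·h³/12 = 1.4 × 3.7³/12 = 5.90952 m⁴.
Centre of pressure: y_p = y_c + I_c/(y_c·A) = 6.45 + 5.90952/(6.45 × 5.18) = 6.45 + 0.176873 = 6.62687 m along the plane.

h_p = 6.627 m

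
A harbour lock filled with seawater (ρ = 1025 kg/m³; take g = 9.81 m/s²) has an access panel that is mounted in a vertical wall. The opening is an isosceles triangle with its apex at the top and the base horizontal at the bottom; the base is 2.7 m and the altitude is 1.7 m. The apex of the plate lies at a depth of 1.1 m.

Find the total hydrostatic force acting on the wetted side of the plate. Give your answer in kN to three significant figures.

F ≈ 51.5 kN

γ = ρg = 1025 × 9.81 / 1000 = 10.05525 kN/m³.
With the apex up, the centroid sits 2h/3 = 2 × 1.7/3 = 1.13333 m below the apex, so the centroid depth is h_c = 1.1 + 1.13333 = 2.23333 m.
A = ½ × 2.7 × 1.7 = 2.295 m².
Resultant F = γ·h_c·A = 10.05525 × 2.23333 × 2.295 = 51.5381 kN.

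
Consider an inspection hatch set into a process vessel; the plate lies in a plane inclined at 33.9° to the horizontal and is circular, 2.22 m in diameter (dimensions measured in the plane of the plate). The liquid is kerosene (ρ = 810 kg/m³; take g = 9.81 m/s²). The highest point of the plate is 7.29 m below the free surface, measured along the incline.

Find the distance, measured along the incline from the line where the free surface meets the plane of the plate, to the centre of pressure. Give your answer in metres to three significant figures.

γ = ρg = 810 × 9.81 / 1000 = 7.9461 kN/m³.
Let θ = 33.9° be the plate's angle to the horizontal; measure y along the incline from where the plane meets the free surface. Vertical depth h = y·sinθ with sinθ = 0.557745.
The centroid is at the centre, 1.11 m below the top of the plate, so y_c = 7.29 + 1.11 = 8.4 m and h_c = 8.4 × 0.557745 = 4.68506 m.
A = π(1.11)² = 3.87076 m².
Resultant F = γ·h_c·A = 7.9461 × 4.68506 × 3.87076 = 144.1 kN.
I_c = πr⁴/4 = π × 1.11⁴/4 = 1.19229 m⁴.
Centre of pressure: y_p = y_c + I_c/(y_c·A) = 8.4 + 1.19229/(8.4 × 3.87076) = 8.4 + 0.0366696 = 8.43667 m along the plane.

y_p = 8.44 m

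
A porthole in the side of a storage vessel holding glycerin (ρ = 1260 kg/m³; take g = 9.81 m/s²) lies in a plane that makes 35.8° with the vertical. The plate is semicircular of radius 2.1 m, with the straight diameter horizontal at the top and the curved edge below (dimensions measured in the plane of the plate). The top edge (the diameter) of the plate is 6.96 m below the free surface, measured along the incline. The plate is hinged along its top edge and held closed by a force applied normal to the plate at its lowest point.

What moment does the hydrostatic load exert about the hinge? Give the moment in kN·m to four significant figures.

γ = ρg = 1260 × 9.81 / 1000 = 12.3606 kN/m³.
The plate makes 35.8° with the vertical, i.e. θ = 90° − 35.8° = 54.2° to the horizontal. Measuring y along the incline from the free-surface line, vertical depth h = y·sinθ with sinθ = 0.811064.
The centroid of a semicircle lies 4r/(3π) = 0.891268 m from the diameter, here below the top edge, so y_c = 6.96 + 0.891268 = 7.85127 m and h_c = 7.85127 × 0.811064 = 6.36788 m.
A = πr²/2 = π × 2.1²/2 = 6.92721 m².
Resultant F = γ·h_c·A = 12.3606 × 6.36788 × 6.92721 = 545.246 kN.
I_c = (π/8 − 8/(9π))·r⁴ = 0.109757 × 2.1⁴ = 2.13457 m⁴.
Centre of pressure: y_p = y_c + I_c/(y_c·A) = 7.85127 + 2.13457/(7.85127 × 6.92721) = 7.85127 + 0.0392475 = 7.89052 m along the plane.
The resultant acts 0.891268 + 0.0392475 = 0.930515 m (along the plate) below the hinge at the top edge, so the moment about the hinge is M = F × 0.930515 = 545.246 × 0.930515 = 507.36 kN·m.

M ≈ 507.4 kN·m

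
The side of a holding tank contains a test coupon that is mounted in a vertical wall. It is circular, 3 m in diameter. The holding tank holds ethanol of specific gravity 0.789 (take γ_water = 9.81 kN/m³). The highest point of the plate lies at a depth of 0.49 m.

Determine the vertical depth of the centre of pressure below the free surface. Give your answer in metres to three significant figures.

γ = 0.789 × 9.81 = 7.74009 kN/m³.
The centroid is at the centre, 1.5 m below the top of the plate, so the centroid depth is h_c = 0.49 + 1.5 = 1.99 m.
A = π(1.5)² = 7.06858 m².
Resultant F = γ·h_c·A = 7.74009 × 1.99 × 7.06858 = 108.876 kN.
I_c = πr⁴/4 = π × 1.5⁴/4 = 3.97608 m⁴.
Centre of pressure: y_p = y_c + I_c/(y_c·A) = 1.99 + 3.97608/(1.99 × 7.06858) = 1.99 + 0.282664 = 2.27266 m along the plane.

h_p = 2.27 m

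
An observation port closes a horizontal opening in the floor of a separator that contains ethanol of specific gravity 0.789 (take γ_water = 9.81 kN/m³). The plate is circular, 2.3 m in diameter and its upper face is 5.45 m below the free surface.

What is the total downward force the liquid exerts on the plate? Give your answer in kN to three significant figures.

F ≈ 175 kN

γ = 0.789 × 9.81 = 7.74009 kN/m³.
The plate is horizontal, so pressure is uniform at p = γ·h = 7.74009 × 5.45 = 42.1835 kN/m².
A = π(1.15)² = 4.15476 m².
F = p·A = 42.1835 × 4.15476 = 175.262 kN.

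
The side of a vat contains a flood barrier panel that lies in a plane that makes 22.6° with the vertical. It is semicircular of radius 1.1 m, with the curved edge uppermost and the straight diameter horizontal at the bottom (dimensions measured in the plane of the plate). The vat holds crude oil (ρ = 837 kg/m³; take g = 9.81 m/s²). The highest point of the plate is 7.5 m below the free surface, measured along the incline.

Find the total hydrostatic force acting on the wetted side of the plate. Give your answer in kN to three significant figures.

F ≈ 117 kN

γ = ρg = 837 × 9.81 / 1000 = 8.21097 kN/m³.
The plate makes 22.6° with the vertical, i.e. θ = 90° − 22.6° = 67.4° to the horizontal. Measuring y along the incline from the free-surface line, vertical depth h = y·sinθ with sinθ = 0.923210.
The centroid lies 4r/(3π) = 0.466854 m above the diameter, so r − 4r/(3π) = 1.1 − 0.466854 = 0.633146 m below the topmost point, so y_c = 7.5 + 0.633146 = 8.13315 m and h_c = 8.13315 × 0.923210 = 7.50861 m.
A = πr²/2 = π × 1.1²/2 = 1.90066 m².
Resultant F = γ·h_c·A = 8.21097 × 7.50861 × 1.90066 = 117.181 kN.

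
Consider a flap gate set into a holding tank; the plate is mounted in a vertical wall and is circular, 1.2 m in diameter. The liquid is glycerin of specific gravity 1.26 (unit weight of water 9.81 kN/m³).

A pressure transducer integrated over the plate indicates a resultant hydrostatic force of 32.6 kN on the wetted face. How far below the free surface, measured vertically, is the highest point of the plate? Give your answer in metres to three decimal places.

γ = 1.26 × 9.81 = 12.3606 kN/m³.
A = π(0.6)² = 1.13097 m².
From F = γ·h_c·A, the centroid depth is h_c = 32.6/(12.3606 × 1.13097) = 2.33199 m.
The centroid is at the centre, 0.6 m below the top of the plate, so the highest point sits at h_top = 2.33199 − 0.6 = 1.73199 m below the surface.

d_top ≈ 1.732 m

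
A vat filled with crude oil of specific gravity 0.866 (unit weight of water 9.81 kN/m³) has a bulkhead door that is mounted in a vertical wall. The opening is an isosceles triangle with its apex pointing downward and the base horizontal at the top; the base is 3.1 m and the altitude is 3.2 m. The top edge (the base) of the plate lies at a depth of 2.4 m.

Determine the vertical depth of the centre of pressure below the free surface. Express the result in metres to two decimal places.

γ = 0.866 × 9.81 = 8.49546 kN/m³.
With the apex down, the centroid sits h/3 = 3.2/3 = 1.06667 m below the base (the top edge), so the centroid depth is h_c = 2.4 + 1.06667 = 3.46667 m.
A = ½ × 3.1 × 3.2 = 4.96 m².
Resultant F = γ·h_c·A = 8.49546 × 3.46667 × 4.96 = 146.077 kN.
I_c = b·h³/36 = 3.1 × 3.2³/36 = 2.82169 m⁴.
Centre of pressure: y_p = y_c + I_c/(y_c·A) = 3.46667 + 2.82169/(3.46667 × 4.96) = 3.46667 + 0.164102 = 3.63077 m along the plane.

h_p = 3.63 m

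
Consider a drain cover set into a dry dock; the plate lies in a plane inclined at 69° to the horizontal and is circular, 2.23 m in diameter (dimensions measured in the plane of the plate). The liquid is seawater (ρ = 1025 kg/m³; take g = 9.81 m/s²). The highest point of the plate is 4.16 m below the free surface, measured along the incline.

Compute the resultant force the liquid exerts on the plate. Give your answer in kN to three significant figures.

F ≈ 193 kN

γ = ρg = 1025 × 9.81 / 1000 = 10.05525 kN/m³.
Let θ = 69° be the plate's angle to the horizontal; measure y along the incline from where the plane meets the free surface. Vertical depth h = y·sinθ with sinθ = 0.933580.
The centroid is at the centre, 1.115 m below the top of the plate, so y_c = 4.16 + 1.115 = 5.275 m and h_c = 5.275 × 0.933580 = 4.92463 m.
A = π(1.115)² = 3.90571 m².
Resultant F = γ·h_c·A = 10.05525 × 4.92463 × 3.90571 = 193.404 kN.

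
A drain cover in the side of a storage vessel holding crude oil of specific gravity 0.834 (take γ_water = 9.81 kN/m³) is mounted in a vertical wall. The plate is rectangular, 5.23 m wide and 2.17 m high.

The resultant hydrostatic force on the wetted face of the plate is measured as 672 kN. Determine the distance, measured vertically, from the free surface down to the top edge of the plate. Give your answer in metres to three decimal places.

d_top ≈ 6.152 m

γ = 0.834 × 9.81 = 8.18154 kN/m³.
A = 5.23 × 2.17 = 11.3491 m².
From F = γ·h_c·A, the centroid depth is h_c = 672/(8.18154 × 11.3491) = 7.23724 m.
The centroid lies 2.17/2 = 1.085 m below the top edge, so the top edge sits at h_top = 7.23724 − 1.085 = 6.15224 m below the surface.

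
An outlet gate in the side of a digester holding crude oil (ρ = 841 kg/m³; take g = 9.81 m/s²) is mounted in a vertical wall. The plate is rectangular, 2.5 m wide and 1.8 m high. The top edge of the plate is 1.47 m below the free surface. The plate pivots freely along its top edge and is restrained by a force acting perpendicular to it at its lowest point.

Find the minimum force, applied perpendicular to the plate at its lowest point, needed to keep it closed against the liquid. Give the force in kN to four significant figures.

P ≈ 49.56 kN

γ = ρg = 841 × 9.81 / 1000 = 8.25021 kN/m³.
The centroid lies 1.8/2 = 0.9 m below the top edge, so the centroid depth is h_c = 1.47 + 0.9 = 2.37 m.
A = 2.5 × 1.8 = 4.5 m².
Resultant F = γ·h_c·A = 8.25021 × 2.37 × 4.5 = 87.9885 kN.
I_c = b·h³/12 = 2.5 × 1.8³/12 = 1.215 m⁴.
Centre of pressure: y_p = y_c + I_c/(y_c·A) = 2.37 + 1.215/(2.37 × 4.5) = 2.37 + 0.113924 = 2.48392 m along the plane.
The resultant acts 0.9 + 0.113924 = 1.01392 m (along the plate) below the hinge at the top edge, so the moment about the hinge is M = F × 1.01392 = 87.9885 × 1.01392 = 89.2133 kN·m.
A normal force at the bottom, 1.8 m from the hinge, must supply this moment: P = 89.2133/1.8 = 49.5629 kN.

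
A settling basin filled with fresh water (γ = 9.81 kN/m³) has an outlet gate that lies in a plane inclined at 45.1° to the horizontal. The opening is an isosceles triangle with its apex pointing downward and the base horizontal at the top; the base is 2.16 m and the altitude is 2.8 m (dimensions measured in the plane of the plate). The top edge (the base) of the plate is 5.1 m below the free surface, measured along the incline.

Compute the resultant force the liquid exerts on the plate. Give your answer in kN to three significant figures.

γ = 9.81 kN/m³.
Let θ = 45.1° be the plate's angle to the horizontal; measure y along the incline from where the plane meets the free surface. Vertical depth h = y·sinθ with sinθ = 0.708340.
With the apex down, the centroid sits h/3 = 2.8/3 = 0.933333 m below the base (the top edge), so y_c = 5.1 + 0.933333 = 6.03333 m and h_c = 6.03333 × 0.708340 = 4.27365 m.
A = ½ × 2.16 × 2.8 = 3.024 m².
Resultant F = γ·h_c·A = 9.81 × 4.27365 × 3.024 = 126.78 kN.

F ≈ 127 kN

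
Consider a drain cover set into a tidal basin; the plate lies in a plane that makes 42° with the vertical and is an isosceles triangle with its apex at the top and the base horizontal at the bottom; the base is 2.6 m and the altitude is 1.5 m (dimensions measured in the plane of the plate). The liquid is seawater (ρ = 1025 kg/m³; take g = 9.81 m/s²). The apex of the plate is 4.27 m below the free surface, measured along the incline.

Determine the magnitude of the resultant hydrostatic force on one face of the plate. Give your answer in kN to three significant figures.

F ≈ 76.8 kN

γ = ρg = 1025 × 9.81 / 1000 = 10.05525 kN/m³.
The plate makes 42° with the vertical, i.e. θ = 90° − 42° = 48° to the horizontal. Measuring y along the incline from the free-surface line, vertical depth h = y·sinθ with sinθ = 0.743145.
With the apex up, the centroid sits 2h/3 = 2 × 1.5/3 = 1 m below the apex, so y_c = 4.27 + 1 = 5.27 m and h_c = 5.27 × 0.743145 = 3.91637 m.
A = ½ × 2.6 × 1.5 = 1.95 m².
Resultant F = γ·h_c·A = 10.05525 × 3.91637 × 1.95 = 76.7912 kN.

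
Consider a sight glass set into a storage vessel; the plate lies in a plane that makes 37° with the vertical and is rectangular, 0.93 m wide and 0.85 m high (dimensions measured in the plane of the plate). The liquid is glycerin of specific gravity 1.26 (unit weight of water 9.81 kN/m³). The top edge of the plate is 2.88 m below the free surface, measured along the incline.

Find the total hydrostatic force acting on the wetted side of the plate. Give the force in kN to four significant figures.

γ = 1.26 × 9.81 = 12.3606 kN/m³.
The plate makes 37° with the vertical, i.e. θ = 90° − 37° = 53° to the horizontal. Measuring y along the incline from the free-surface line, vertical depth h = y·sinθ with sinθ = 0.798636.
The centroid lies 0.85/2 = 0.425 m below the top edge, so y_c = 2.88 + 0.425 = 3.305 m and h_c = 3.305 × 0.798636 = 2.63949 m.
A = 0.93 × 0.85 = 0.7905 m².
Resultant F = γ·h_c·A = 12.3606 × 2.63949 × 0.7905 = 25.7906 kN.

F ≈ 25.79 kN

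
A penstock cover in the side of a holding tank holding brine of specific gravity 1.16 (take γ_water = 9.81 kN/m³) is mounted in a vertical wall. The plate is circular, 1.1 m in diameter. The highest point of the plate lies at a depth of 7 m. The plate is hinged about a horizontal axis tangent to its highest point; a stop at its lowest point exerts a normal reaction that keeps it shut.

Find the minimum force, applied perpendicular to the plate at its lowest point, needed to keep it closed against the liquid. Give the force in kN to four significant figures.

P ≈ 41.57 kN

γ = 1.16 × 9.81 = 11.3796 kN/m³.
The centroid is at the centre, 0.55 m below the top of the plate, so the centroid depth is h_c = 7 + 0.55 = 7.55 m.
A = π(0.55)² = 0.950332 m².
Resultant F = γ·h_c·A = 11.3796 × 7.55 × 0.950332 = 81.6487 kN.
I_c = πr⁴/4 = π × 0.55⁴/4 = 0.0718688 m⁴.
Centre of pressure: y_p = y_c + I_c/(y_c·A) = 7.55 + 0.0718688/(7.55 × 0.950332) = 7.55 + 0.0100165 = 7.56002 m along the plane.
The resultant acts 0.55 + 0.0100165 = 0.560017 m (along the plate) below the hinge at the top edge, so the moment about the hinge is M = F × 0.560017 = 81.6487 × 0.560017 = 45.7247 kN·m.
A normal force at the bottom, 1.1 m from the hinge, must supply this moment: P = 45.7247/1.1 = 41.5679 kN.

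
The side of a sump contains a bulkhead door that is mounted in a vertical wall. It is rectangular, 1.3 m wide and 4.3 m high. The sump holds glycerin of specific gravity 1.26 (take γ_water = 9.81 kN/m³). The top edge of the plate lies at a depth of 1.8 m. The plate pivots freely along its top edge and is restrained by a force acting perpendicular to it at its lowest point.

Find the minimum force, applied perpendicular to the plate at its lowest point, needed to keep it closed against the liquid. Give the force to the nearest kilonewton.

P ≈ 161 kN

γ = 1.26 × 9.81 = 12.3606 kN/m³.
The centroid lies 4.3/2 = 2.15 m below the top edge, so the centroid depth is h_c = 1.8 + 2.15 = 3.95 m.
A = 1.3 × 4.3 = 5.59 m².
Resultant F = γ·h_c·A = 12.3606 × 3.95 × 5.59 = 272.928 kN.
I_c = b·h³/12 = 1.3 × 4.3³/12 = 8.61326 m⁴.
Centre of pressure: y_p = y_c + I_c/(y_c·A) = 3.95 + 8.61326/(3.95 × 5.59) = 3.95 + 0.390084 = 4.34008 m along the plane.
The resultant acts 2.15 + 0.390084 = 2.54008 m (along the plate) below the hinge at the top edge, so the moment about the hinge is M = F × 2.54008 = 272.928 × 2.54008 = 693.259 kN·m.
A normal force at the bottom, 4.3 m from the hinge, must supply this moment: P = 693.259/4.3 = 161.223 kN.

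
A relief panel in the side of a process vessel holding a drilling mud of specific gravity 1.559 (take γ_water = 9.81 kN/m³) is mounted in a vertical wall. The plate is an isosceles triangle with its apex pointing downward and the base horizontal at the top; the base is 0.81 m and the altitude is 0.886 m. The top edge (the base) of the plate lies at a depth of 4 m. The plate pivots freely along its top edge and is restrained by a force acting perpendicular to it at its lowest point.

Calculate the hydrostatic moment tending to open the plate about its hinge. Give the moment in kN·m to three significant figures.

M ≈ 7.20 kN·m

γ = 1.559 × 9.81 = 15.29379 kN/m³.
With the apex down, the centroid sits h/3 = 0.886/3 = 0.295333 m below the base (the top edge), so the centroid depth is h_c = 4 + 0.295333 = 4.29533 m.
A = ½ × 0.81 × 0.886 = 0.35883 m².
Resultant F = γ·h_c·A = 15.29379 × 4.29533 × 0.35883 = 23.5722 kN.
I_c = b·h³/36 = 0.81 × 0.886³/36 = 0.0156489 m⁴.
Centre of pressure: y_p = y_c + I_c/(y_c·A) = 4.29533 + 0.0156489/(4.29533 × 0.35883) = 4.29533 + 0.0101531 = 4.30548 m along the plane.
The resultant acts 0.295333 + 0.0101531 = 0.305486 m (along the plate) below the hinge at the top edge, so the moment about the hinge is M = F × 0.305486 = 23.5722 × 0.305486 = 7.20098 kN·m.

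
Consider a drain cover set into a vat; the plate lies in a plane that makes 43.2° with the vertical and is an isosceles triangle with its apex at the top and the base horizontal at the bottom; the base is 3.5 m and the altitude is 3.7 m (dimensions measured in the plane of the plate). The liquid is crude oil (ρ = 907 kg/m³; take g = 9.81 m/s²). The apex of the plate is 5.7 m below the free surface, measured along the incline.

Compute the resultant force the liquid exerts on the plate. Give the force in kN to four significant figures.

F ≈ 343.0 kN

γ = ρg = 907 × 9.81 / 1000 = 8.89767 kN/m³.
The plate makes 43.2° with the vertical, i.e. θ = 90° − 43.2° = 46.8° to the horizontal. Measuring y along the incline from the free-surface line, vertical depth h = y·sinθ with sinθ = 0.728969.
With the apex up, the centroid sits 2h/3 = 2 × 3.7/3 = 2.46667 m below the apex, so y_c = 5.7 + 2.46667 = 8.16667 m and h_c = 8.16667 × 0.728969 = 5.95325 m.
A = ½ × 3.5 × 3.7 = 6.475 m².
Resultant F = γ·h_c·A = 8.89767 × 5.95325 × 6.475 = 342.981 kN.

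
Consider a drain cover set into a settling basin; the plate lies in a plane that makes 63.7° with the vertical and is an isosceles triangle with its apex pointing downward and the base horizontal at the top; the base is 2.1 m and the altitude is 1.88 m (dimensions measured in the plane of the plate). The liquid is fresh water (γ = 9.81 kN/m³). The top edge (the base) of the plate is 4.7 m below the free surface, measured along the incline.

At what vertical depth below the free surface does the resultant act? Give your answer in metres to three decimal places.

h_p = 2.376 m

γ = 9.81 kN/m³.
The plate makes 63.7° with the vertical, i.e. θ = 90° − 63.7° = 26.3° to the horizontal. Measuring y along the incline from the free-surface line, vertical depth h = y·sinθ with sinθ = 0.443071.
With the apex down, the centroid sits h/3 = 1.88/3 = 0.626667 m below the base (the top edge), so y_c = 4.7 + 0.626667 = 5.32667 m and h_c = 5.32667 × 0.443071 = 2.36009 m.
A = ½ × 2.1 × 1.88 = 1.974 m².
Resultant F = γ·h_c·A = 9.81 × 2.36009 × 1.974 = 45.703 kN.
I_c = b·h³/36 = 2.1 × 1.88³/36 = 0.387606 m⁴.
Centre of pressure: y_p = y_c + I_c/(y_c·A) = 5.32667 + 0.387606/(5.32667 × 1.974) = 5.32667 + 0.0368627 = 5.36353 m along the plane.
Vertically, h_p = y_p·sinθ = 5.36353 × 0.443071 = 2.37642 m.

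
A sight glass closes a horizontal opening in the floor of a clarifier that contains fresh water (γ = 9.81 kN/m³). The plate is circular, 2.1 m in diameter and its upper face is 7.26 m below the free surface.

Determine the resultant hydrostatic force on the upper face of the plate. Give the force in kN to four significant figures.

F ≈ 246.7 kN

γ = 9.81 kN/m³.
The plate is horizontal, so pressure is uniform at p = γ·h = 9.81 × 7.26 = 71.2206 kN/m².
A = π(1.05)² = 3.46361 m².
F = p·A = 71.2206 × 3.46361 = 246.68 kN.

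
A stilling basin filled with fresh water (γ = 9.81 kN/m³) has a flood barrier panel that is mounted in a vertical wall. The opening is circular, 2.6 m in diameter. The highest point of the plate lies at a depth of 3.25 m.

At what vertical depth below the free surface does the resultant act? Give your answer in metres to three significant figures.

γ = 9.81 kN/m³.
The centroid is at the centre, 1.3 m below the top of the plate, so the centroid depth is h_c = 3.25 + 1.3 = 4.55 m.
A = π(1.3)² = 5.30929 m².
Resultant F = γ·h_c·A = 9.81 × 4.55 × 5.30929 = 236.983 kN.
I_c = πr⁴/4 = π × 1.3⁴/4 = 2.24318 m⁴.
Centre of pressure: y_p = y_c + I_c/(y_c·A) = 4.55 + 2.24318/(4.55 × 5.30929) = 4.55 + 0.0928573 = 4.64286 m along the plane.

h_p = 4.64 m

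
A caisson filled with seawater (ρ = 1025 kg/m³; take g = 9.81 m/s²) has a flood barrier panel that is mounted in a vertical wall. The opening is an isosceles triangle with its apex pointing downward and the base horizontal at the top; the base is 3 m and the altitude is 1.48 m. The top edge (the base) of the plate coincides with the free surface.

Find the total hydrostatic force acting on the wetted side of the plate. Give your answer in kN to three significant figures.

γ = ρg = 1025 × 9.81 / 1000 = 10.05525 kN/m³.
With the apex down, the centroid sits h/3 = 1.48/3 = 0.493333 m below the base (the top edge), so the centroid depth is h_c = 0.493333 m.
A = ½ × 3 × 1.48 = 2.22 m².
Resultant F = γ·h_c·A = 10.05525 × 0.493333 × 2.22 = 11.0125 kN.

F ≈ 11.0 kN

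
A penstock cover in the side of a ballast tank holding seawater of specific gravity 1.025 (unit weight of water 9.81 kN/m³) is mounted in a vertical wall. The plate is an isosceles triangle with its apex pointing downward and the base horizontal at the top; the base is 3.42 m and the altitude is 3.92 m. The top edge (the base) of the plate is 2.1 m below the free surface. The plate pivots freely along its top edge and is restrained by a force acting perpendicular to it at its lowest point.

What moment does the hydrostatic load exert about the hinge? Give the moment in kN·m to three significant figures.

M ≈ 358 kN·m

γ = 1.025 × 9.81 = 10.05525 kN/m³.
With the apex down, the centroid sits h/3 = 3.92/3 = 1.30667 m below the base (the top edge), so the centroid depth is h_c = 2.1 + 1.30667 = 3.40667 m.
A = ½ × 3.42 × 3.92 = 6.7032 m².
Resultant F = γ·h_c·A = 10.05525 × 3.40667 × 6.7032 = 229.618 kN.
I_c = b·h³/36 = 3.42 × 3.92³/36 = 5.72245 m⁴.
Centre of pressure: y_p = y_c + I_c/(y_c·A) = 3.40667 + 5.72245/(3.40667 × 6.7032) = 3.40667 + 0.250593 = 3.65726 m along the plane.
The resultant acts 1.30667 + 0.250593 = 1.55726 m (along the plate) below the hinge at the top edge, so the moment about the hinge is M = F × 1.55726 = 229.618 × 1.55726 = 357.575 kN·m.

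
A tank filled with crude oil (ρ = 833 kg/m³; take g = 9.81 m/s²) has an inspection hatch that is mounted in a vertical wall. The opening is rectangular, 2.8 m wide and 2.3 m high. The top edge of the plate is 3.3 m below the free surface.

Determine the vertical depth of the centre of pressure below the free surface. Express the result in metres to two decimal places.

h_p = 4.55 m

γ = ρg = 833 × 9.81 / 1000 = 8.17173 kN/m³.
The centroid lies 2.3/2 = 1.15 m below the top edge, so the centroid depth is h_c = 3.3 + 1.15 = 4.45 m.
A = 2.8 × 2.3 = 6.44 m².
Resultant F = γ·h_c·A = 8.17173 × 4.45 × 6.44 = 234.185 kN.
I_c = b·h³/12 = 2.8 × 2.3³/12 = 2.83897 m⁴.
Centre of pressure: y_p = y_c + I_c/(y_c·A) = 4.45 + 2.83897/(4.45 × 6.44) = 4.45 + 0.0990638 = 4.54906 m along the plane.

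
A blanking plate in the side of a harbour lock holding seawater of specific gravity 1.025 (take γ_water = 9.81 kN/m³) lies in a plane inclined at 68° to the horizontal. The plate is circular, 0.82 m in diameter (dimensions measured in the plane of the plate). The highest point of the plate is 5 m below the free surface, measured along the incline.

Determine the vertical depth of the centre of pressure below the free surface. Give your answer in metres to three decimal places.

h_p = 5.023 m

γ = 1.025 × 9.81 = 10.05525 kN/m³.
Let θ = 68° be the plate's angle to the horizontal; measure y along the incline from where the plane meets the free surface. Vertical depth h = y·sinθ with sinθ = 0.927184.
The centroid is at the centre, 0.41 m below the top of the plate, so y_c = 5 + 0.41 = 5.41 m and h_c = 5.41 × 0.927184 = 5.01607 m.
A = π(0.41)² = 0.528102 m².
Resultant F = γ·h_c·A = 10.05525 × 5.01607 × 0.528102 = 26.6363 kN.
I_c = πr⁴/4 = π × 0.41⁴/4 = 0.0221935 m⁴.
Centre of pressure: y_p = y_c + I_c/(y_c·A) = 5.41 + 0.0221935/(5.41 × 0.528102) = 5.41 + 0.00776803 = 5.41777 m along the plane.
Vertically, h_p = y_p·sinθ = 5.41777 × 0.927184 = 5.02327 m.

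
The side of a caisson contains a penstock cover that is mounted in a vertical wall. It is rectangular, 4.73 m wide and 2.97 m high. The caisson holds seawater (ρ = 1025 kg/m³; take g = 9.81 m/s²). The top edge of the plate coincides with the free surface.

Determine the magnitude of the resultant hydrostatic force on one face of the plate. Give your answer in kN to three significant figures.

γ = ρg = 1025 × 9.81 / 1000 = 10.05525 kN/m³.
The centroid lies 2.97/2 = 1.485 m below the top edge, so the centroid depth is h_c = 1.485 m.
A = 4.73 × 2.97 = 14.0481 m².
Resultant F = γ·h_c·A = 10.05525 × 1.485 × 14.0481 = 209.767 kN.

F ≈ 210 kN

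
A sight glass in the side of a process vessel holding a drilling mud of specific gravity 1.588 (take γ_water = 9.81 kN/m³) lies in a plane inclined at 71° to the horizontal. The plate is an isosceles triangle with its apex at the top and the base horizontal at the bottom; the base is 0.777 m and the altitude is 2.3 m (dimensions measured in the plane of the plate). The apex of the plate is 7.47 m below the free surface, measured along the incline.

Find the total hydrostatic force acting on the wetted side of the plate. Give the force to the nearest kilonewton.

γ = 1.588 × 9.81 = 15.57828 kN/m³.
Let θ = 71° be the plate's angle to the horizontal; measure y along the incline from where the plane meets the free surface. Vertical depth h = y·sinθ with sinθ = 0.945519.
With the apex up, the centroid sits 2h/3 = 2 × 2.3/3 = 1.53333 m below the apex, so y_c = 7.47 + 1.53333 = 9.00333 m and h_c = 9.00333 × 0.945519 = 8.51282 m.
A = ½ × 0.777 × 2.3 = 0.89355 m².
Resultant F = γ·h_c·A = 15.57828 × 8.51282 × 0.89355 = 118.498 kN.

F ≈ 118 kN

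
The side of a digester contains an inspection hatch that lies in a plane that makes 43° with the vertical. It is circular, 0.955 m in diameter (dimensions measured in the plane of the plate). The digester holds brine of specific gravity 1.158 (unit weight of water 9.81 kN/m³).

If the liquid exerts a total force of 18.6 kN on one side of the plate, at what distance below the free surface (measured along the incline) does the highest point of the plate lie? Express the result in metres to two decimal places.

γ = 1.158 × 9.81 = 11.35998 kN/m³.
A = π(0.4775)² = 0.716303 m².
From F = γ·h_c·A, the centroid depth is h_c = 18.6/(11.35998 × 0.716303) = 2.2858 m.
The plate makes 43° with the vertical, i.e. θ = 90° − 43° = 47° to the horizontal. Measuring y along the incline from the free-surface line, vertical depth h = y·sinθ with sinθ = 0.731354.
Along the incline, y_c = h_c/sinθ = 2.2858/0.731354 = 3.12544 m.
The centroid is at the centre, 0.4775 m below the top of the plate, so the highest point sits at y_top = 3.12544 − 0.4775 = 2.64794 m along the incline.

y_top ≈ 2.65 m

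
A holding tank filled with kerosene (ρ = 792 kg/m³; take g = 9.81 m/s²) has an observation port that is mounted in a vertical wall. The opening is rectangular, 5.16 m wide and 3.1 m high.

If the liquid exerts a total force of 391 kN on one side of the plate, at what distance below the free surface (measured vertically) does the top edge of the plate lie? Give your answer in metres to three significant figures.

γ = ρg = 792 × 9.81 / 1000 = 7.76952 kN/m³.
A = 5.16 × 3.1 = 15.996 m².
From F = γ·h_c·A, the centroid depth is h_c = 391/(7.76952 × 15.996) = 3.14609 m.
The centroid lies 3.1/2 = 1.55 m below the top edge, so the top edge sits at h_top = 3.14609 − 1.55 = 1.59609 m below the surface.

d_top ≈ 1.60 m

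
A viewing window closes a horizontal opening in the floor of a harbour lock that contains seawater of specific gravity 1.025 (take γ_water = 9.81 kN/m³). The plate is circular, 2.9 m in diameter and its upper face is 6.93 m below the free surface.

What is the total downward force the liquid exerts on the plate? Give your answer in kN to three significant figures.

F ≈ 460 kN

γ = 1.025 × 9.81 = 10.05525 kN/m³.
The plate is horizontal, so pressure is uniform at p = γ·h = 10.05525 × 6.93 = 69.6829 kN/m².
A = π(1.45)² = 6.6052 m².
F = p·A = 69.6829 × 6.6052 = 460.269 kN.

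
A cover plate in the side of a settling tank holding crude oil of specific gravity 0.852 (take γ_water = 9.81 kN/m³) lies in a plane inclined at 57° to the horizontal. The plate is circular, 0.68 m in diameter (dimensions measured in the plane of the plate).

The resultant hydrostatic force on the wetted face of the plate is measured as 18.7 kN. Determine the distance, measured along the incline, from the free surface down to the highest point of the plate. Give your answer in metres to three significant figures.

γ = 0.852 × 9.81 = 8.35812 kN/m³.
A = π(0.34)² = 0.363168 m².
From F = γ·h_c·A, the centroid depth is h_c = 18.7/(8.35812 × 0.363168) = 6.16063 m.
Let θ = 57° be the plate's angle to the horizontal; measure y along the incline from where the plane meets the free surface. Vertical depth h = y·sinθ with sinθ = 0.838671.
Along the incline, y_c = h_c/sinθ = 6.16063/0.838671 = 7.34571 m.
The centroid is at the centre, 0.34 m below the top of the plate, so the highest point sits at y_top = 7.34571 − 0.34 = 7.00571 m along the incline.

y_top ≈ 7.01 m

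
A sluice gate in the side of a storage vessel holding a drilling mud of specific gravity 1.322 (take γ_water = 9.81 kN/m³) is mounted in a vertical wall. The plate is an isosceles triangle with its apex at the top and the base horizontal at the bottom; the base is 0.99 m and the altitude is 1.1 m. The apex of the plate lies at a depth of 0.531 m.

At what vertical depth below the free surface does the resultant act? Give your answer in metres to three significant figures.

γ = 1.322 × 9.81 = 12.96882 kN/m³.
With the apex up, the centroid sits 2h/3 = 2 × 1.1/3 = 0.733333 m below the apex, so the centroid depth is h_c = 0.531 + 0.733333 = 1.26433 m.
A = ½ × 0.99 × 1.1 = 0.5445 m².
Resultant F = γ·h_c·A = 12.96882 × 1.26433 × 0.5445 = 8.92809 kN.
I_c = b·h³/36 = 0.99 × 1.1³/36 = 0.0366025 m⁴.
Centre of pressure: y_p = y_c + I_c/(y_c·A) = 1.26433 + 0.0366025/(1.26433 × 0.5445) = 1.26433 + 0.0531683 = 1.3175 m along the plane.

h_p = 1.32 m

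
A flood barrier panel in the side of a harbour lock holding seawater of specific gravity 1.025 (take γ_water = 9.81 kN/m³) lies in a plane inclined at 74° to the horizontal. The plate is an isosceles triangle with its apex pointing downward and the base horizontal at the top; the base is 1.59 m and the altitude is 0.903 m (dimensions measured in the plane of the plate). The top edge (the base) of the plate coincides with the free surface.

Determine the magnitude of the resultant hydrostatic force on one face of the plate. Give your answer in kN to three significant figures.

γ = 1.025 × 9.81 = 10.05525 kN/m³.
Let θ = 74° be the plate's angle to the horizontal; measure y along the incline from where the plane meets the free surface. Vertical depth h = y·sinθ with sinθ = 0.961262.
With the apex down, the centroid sits h/3 = 0.903/3 = 0.301 m below the base (the top edge), so y_c = 0.301 m and h_c = 0.301 × 0.961262 = 0.28934 m.
A = ½ × 1.59 × 0.903 = 0.717885 m².
Resultant F = γ·h_c·A = 10.05525 × 0.28934 × 0.717885 = 2.0886 kN.

F ≈ 2.09 kN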